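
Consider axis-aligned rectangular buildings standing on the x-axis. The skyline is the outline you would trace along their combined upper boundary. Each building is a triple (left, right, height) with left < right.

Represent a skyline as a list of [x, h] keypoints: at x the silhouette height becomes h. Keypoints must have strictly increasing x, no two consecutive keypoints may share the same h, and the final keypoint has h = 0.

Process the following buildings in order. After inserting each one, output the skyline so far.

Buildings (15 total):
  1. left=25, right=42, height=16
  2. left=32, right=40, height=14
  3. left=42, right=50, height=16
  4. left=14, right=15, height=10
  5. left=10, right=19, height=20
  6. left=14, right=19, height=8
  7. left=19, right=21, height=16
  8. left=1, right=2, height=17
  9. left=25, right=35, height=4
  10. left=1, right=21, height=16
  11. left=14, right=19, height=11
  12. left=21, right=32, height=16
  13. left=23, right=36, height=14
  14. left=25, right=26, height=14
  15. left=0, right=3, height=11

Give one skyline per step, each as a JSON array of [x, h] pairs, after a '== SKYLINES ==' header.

== SKYLINES ==
[[25,16],[42,0]]
[[25,16],[42,0]]
[[25,16],[50,0]]
[[14,10],[15,0],[25,16],[50,0]]
[[10,20],[19,0],[25,16],[50,0]]
[[10,20],[19,0],[25,16],[50,0]]
[[10,20],[19,16],[21,0],[25,16],[50,0]]
[[1,17],[2,0],[10,20],[19,16],[21,0],[25,16],[50,0]]
[[1,17],[2,0],[10,20],[19,16],[21,0],[25,16],[50,0]]
[[1,17],[2,16],[10,20],[19,16],[21,0],[25,16],[50,0]]
[[1,17],[2,16],[10,20],[19,16],[21,0],[25,16],[50,0]]
[[1,17],[2,16],[10,20],[19,16],[50,0]]
[[1,17],[2,16],[10,20],[19,16],[50,0]]
[[1,17],[2,16],[10,20],[19,16],[50,0]]
[[0,11],[1,17],[2,16],[10,20],[19,16],[50,0]]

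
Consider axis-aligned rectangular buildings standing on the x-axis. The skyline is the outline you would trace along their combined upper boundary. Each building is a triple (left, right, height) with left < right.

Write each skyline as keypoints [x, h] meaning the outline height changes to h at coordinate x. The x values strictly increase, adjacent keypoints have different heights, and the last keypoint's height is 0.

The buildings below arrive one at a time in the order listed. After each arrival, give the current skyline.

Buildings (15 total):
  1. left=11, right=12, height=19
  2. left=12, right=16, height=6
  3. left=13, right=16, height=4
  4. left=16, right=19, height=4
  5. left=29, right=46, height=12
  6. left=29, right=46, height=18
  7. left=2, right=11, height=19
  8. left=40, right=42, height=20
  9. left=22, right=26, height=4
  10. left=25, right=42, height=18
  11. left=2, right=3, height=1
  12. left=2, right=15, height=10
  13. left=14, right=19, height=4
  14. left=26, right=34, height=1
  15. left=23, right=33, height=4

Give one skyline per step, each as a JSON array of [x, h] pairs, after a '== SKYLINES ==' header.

== SKYLINES ==
[[11,19],[12,0]]
[[11,19],[12,6],[16,0]]
[[11,19],[12,6],[16,0]]
[[11,19],[12,6],[16,4],[19,0]]
[[11,19],[12,6],[16,4],[19,0],[29,12],[46,0]]
[[11,19],[12,6],[16,4],[19,0],[29,18],[46,0]]
[[2,19],[12,6],[16,4],[19,0],[29,18],[46,0]]
[[2,19],[12,6],[16,4],[19,0],[29,18],[40,20],[42,18],[46,0]]
[[2,19],[12,6],[16,4],[19,0],[22,4],[26,0],[29,18],[40,20],[42,18],[46,0]]
[[2,19],[12,6],[16,4],[19,0],[22,4],[25,18],[40,20],[42,18],[46,0]]
[[2,19],[12,6],[16,4],[19,0],[22,4],[25,18],[40,20],[42,18],[46,0]]
[[2,19],[12,10],[15,6],[16,4],[19,0],[22,4],[25,18],[40,20],[42,18],[46,0]]
[[2,19],[12,10],[15,6],[16,4],[19,0],[22,4],[25,18],[40,20],[42,18],[46,0]]
[[2,19],[12,10],[15,6],[16,4],[19,0],[22,4],[25,18],[40,20],[42,18],[46,0]]
[[2,19],[12,10],[15,6],[16,4],[19,0],[22,4],[25,18],[40,20],[42,18],[46,0]]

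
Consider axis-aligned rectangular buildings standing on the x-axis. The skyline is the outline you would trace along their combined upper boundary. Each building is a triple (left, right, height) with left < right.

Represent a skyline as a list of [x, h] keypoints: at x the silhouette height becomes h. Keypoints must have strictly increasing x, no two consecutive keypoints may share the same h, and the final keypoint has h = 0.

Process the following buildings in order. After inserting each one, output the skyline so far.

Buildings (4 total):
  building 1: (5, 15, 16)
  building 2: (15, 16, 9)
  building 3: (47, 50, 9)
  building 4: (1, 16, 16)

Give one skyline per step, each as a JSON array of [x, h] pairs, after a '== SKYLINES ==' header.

== SKYLINES ==
[[5,16],[15,0]]
[[5,16],[15,9],[16,0]]
[[5,16],[15,9],[16,0],[47,9],[50,0]]
[[1,16],[16,0],[47,9],[50,0]]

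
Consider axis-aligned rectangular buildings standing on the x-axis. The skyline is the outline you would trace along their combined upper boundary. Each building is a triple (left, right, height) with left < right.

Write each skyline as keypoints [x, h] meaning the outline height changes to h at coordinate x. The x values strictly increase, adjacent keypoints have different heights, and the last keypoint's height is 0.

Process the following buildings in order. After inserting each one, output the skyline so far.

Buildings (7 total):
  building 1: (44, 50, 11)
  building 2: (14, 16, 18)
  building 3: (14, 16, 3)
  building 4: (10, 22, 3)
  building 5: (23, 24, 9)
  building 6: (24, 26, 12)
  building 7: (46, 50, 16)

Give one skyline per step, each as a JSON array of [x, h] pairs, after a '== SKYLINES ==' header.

== SKYLINES ==
[[44,11],[50,0]]
[[14,18],[16,0],[44,11],[50,0]]
[[14,18],[16,0],[44,11],[50,0]]
[[10,3],[14,18],[16,3],[22,0],[44,11],[50,0]]
[[10,3],[14,18],[16,3],[22,0],[23,9],[24,0],[44,11],[50,0]]
[[10,3],[14,18],[16,3],[22,0],[23,9],[24,12],[26,0],[44,11],[50,0]]
[[10,3],[14,18],[16,3],[22,0],[23,9],[24,12],[26,0],[44,11],[46,16],[50,0]]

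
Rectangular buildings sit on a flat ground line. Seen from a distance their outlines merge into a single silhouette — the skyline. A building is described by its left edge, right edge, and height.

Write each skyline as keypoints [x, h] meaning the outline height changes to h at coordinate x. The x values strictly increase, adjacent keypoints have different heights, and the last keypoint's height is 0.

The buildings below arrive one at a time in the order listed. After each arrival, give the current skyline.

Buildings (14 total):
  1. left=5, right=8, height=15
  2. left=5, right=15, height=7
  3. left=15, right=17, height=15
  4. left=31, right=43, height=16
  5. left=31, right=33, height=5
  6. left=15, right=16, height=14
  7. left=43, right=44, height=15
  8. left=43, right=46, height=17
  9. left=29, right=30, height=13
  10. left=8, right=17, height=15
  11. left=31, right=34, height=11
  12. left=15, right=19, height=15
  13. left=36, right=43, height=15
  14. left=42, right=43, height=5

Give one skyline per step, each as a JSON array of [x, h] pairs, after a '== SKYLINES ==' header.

== SKYLINES ==
[[5,15],[8,0]]
[[5,15],[8,7],[15,0]]
[[5,15],[8,7],[15,15],[17,0]]
[[5,15],[8,7],[15,15],[17,0],[31,16],[43,0]]
[[5,15],[8,7],[15,15],[17,0],[31,16],[43,0]]
[[5,15],[8,7],[15,15],[17,0],[31,16],[43,0]]
[[5,15],[8,7],[15,15],[17,0],[31,16],[43,15],[44,0]]
[[5,15],[8,7],[15,15],[17,0],[31,16],[43,17],[46,0]]
[[5,15],[8,7],[15,15],[17,0],[29,13],[30,0],[31,16],[43,17],[46,0]]
[[5,15],[17,0],[29,13],[30,0],[31,16],[43,17],[46,0]]
[[5,15],[17,0],[29,13],[30,0],[31,16],[43,17],[46,0]]
[[5,15],[19,0],[29,13],[30,0],[31,16],[43,17],[46,0]]
[[5,15],[19,0],[29,13],[30,0],[31,16],[43,17],[46,0]]
[[5,15],[19,0],[29,13],[30,0],[31,16],[43,17],[46,0]]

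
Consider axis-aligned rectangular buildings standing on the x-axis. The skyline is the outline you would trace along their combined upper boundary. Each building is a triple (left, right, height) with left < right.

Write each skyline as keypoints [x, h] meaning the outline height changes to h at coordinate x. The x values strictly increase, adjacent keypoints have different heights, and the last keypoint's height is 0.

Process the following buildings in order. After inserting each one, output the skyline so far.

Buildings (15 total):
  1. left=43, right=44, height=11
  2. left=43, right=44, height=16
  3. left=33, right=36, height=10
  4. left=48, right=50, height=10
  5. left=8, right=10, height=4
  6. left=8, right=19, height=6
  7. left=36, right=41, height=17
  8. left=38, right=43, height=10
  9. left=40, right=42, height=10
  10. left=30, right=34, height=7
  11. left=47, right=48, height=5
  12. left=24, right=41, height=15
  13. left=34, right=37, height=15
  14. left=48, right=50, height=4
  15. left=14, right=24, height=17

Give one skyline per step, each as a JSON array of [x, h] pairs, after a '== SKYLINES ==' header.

== SKYLINES ==
[[43,11],[44,0]]
[[43,16],[44,0]]
[[33,10],[36,0],[43,16],[44,0]]
[[33,10],[36,0],[43,16],[44,0],[48,10],[50,0]]
[[8,4],[10,0],[33,10],[36,0],[43,16],[44,0],[48,10],[50,0]]
[[8,6],[19,0],[33,10],[36,0],[43,16],[44,0],[48,10],[50,0]]
[[8,6],[19,0],[33,10],[36,17],[41,0],[43,16],[44,0],[48,10],[50,0]]
[[8,6],[19,0],[33,10],[36,17],[41,10],[43,16],[44,0],[48,10],[50,0]]
[[8,6],[19,0],[33,10],[36,17],[41,10],[43,16],[44,0],[48,10],[50,0]]
[[8,6],[19,0],[30,7],[33,10],[36,17],[41,10],[43,16],[44,0],[48,10],[50,0]]
[[8,6],[19,0],[30,7],[33,10],[36,17],[41,10],[43,16],[44,0],[47,5],[48,10],[50,0]]
[[8,6],[19,0],[24,15],[36,17],[41,10],[43,16],[44,0],[47,5],[48,10],[50,0]]
[[8,6],[19,0],[24,15],[36,17],[41,10],[43,16],[44,0],[47,5],[48,10],[50,0]]
[[8,6],[19,0],[24,15],[36,17],[41,10],[43,16],[44,0],[47,5],[48,10],[50,0]]
[[8,6],[14,17],[24,15],[36,17],[41,10],[43,16],[44,0],[47,5],[48,10],[50,0]]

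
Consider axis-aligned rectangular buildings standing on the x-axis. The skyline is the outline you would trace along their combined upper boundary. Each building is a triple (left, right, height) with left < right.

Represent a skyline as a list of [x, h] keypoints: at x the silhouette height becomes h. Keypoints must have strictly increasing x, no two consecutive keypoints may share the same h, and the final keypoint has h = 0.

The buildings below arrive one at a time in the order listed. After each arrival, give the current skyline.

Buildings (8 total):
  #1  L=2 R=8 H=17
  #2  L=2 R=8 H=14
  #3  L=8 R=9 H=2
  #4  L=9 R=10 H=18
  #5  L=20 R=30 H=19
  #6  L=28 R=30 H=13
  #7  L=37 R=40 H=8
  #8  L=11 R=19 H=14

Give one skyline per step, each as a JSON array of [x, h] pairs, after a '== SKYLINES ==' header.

== SKYLINES ==
[[2,17],[8,0]]
[[2,17],[8,0]]
[[2,17],[8,2],[9,0]]
[[2,17],[8,2],[9,18],[10,0]]
[[2,17],[8,2],[9,18],[10,0],[20,19],[30,0]]
[[2,17],[8,2],[9,18],[10,0],[20,19],[30,0]]
[[2,17],[8,2],[9,18],[10,0],[20,19],[30,0],[37,8],[40,0]]
[[2,17],[8,2],[9,18],[10,0],[11,14],[19,0],[20,19],[30,0],[37,8],[40,0]]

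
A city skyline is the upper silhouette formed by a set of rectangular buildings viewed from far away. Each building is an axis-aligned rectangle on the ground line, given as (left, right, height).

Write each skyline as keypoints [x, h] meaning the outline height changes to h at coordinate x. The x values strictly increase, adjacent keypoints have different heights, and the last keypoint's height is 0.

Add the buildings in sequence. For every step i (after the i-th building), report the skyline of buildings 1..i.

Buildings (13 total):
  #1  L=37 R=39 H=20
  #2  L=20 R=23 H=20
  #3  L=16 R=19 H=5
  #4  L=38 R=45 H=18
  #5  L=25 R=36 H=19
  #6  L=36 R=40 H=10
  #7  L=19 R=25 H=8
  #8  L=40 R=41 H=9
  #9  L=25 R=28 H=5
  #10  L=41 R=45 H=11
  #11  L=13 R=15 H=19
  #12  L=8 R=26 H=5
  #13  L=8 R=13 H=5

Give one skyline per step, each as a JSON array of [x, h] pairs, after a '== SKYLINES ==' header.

== SKYLINES ==
[[37,20],[39,0]]
[[20,20],[23,0],[37,20],[39,0]]
[[16,5],[19,0],[20,20],[23,0],[37,20],[39,0]]
[[16,5],[19,0],[20,20],[23,0],[37,20],[39,18],[45,0]]
[[16,5],[19,0],[20,20],[23,0],[25,19],[36,0],[37,20],[39,18],[45,0]]
[[16,5],[19,0],[20,20],[23,0],[25,19],[36,10],[37,20],[39,18],[45,0]]
[[16,5],[19,8],[20,20],[23,8],[25,19],[36,10],[37,20],[39,18],[45,0]]
[[16,5],[19,8],[20,20],[23,8],[25,19],[36,10],[37,20],[39,18],[45,0]]
[[16,5],[19,8],[20,20],[23,8],[25,19],[36,10],[37,20],[39,18],[45,0]]
[[16,5],[19,8],[20,20],[23,8],[25,19],[36,10],[37,20],[39,18],[45,0]]
[[13,19],[15,0],[16,5],[19,8],[20,20],[23,8],[25,19],[36,10],[37,20],[39,18],[45,0]]
[[8,5],[13,19],[15,5],[19,8],[20,20],[23,8],[25,19],[36,10],[37,20],[39,18],[45,0]]
[[8,5],[13,19],[15,5],[19,8],[20,20],[23,8],[25,19],[36,10],[37,20],[39,18],[45,0]]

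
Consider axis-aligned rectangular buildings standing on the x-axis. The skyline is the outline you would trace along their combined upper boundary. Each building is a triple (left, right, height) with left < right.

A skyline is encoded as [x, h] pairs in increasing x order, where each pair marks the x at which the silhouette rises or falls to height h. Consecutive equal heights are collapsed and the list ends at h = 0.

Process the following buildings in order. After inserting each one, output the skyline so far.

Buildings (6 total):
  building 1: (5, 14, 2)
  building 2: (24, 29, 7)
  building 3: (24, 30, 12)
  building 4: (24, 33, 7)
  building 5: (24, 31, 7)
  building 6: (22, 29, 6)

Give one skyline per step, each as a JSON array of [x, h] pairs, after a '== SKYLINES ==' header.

== SKYLINES ==
[[5,2],[14,0]]
[[5,2],[14,0],[24,7],[29,0]]
[[5,2],[14,0],[24,12],[30,0]]
[[5,2],[14,0],[24,12],[30,7],[33,0]]
[[5,2],[14,0],[24,12],[30,7],[33,0]]
[[5,2],[14,0],[22,6],[24,12],[30,7],[33,0]]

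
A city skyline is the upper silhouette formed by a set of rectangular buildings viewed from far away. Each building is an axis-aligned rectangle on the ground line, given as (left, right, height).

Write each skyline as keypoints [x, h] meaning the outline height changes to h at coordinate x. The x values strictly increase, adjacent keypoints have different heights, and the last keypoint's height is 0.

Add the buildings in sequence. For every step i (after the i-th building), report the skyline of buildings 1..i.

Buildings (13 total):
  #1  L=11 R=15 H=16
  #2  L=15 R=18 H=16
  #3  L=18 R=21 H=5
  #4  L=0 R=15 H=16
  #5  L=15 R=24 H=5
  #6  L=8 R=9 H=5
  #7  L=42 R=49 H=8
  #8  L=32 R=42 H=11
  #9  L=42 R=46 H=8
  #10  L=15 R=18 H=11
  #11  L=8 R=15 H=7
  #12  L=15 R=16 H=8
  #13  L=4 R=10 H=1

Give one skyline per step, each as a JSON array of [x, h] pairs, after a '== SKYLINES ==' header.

== SKYLINES ==
[[11,16],[15,0]]
[[11,16],[18,0]]
[[11,16],[18,5],[21,0]]
[[0,16],[18,5],[21,0]]
[[0,16],[18,5],[24,0]]
[[0,16],[18,5],[24,0]]
[[0,16],[18,5],[24,0],[42,8],[49,0]]
[[0,16],[18,5],[24,0],[32,11],[42,8],[49,0]]
[[0,16],[18,5],[24,0],[32,11],[42,8],[49,0]]
[[0,16],[18,5],[24,0],[32,11],[42,8],[49,0]]
[[0,16],[18,5],[24,0],[32,11],[42,8],[49,0]]
[[0,16],[18,5],[24,0],[32,11],[42,8],[49,0]]
[[0,16],[18,5],[24,0],[32,11],[42,8],[49,0]]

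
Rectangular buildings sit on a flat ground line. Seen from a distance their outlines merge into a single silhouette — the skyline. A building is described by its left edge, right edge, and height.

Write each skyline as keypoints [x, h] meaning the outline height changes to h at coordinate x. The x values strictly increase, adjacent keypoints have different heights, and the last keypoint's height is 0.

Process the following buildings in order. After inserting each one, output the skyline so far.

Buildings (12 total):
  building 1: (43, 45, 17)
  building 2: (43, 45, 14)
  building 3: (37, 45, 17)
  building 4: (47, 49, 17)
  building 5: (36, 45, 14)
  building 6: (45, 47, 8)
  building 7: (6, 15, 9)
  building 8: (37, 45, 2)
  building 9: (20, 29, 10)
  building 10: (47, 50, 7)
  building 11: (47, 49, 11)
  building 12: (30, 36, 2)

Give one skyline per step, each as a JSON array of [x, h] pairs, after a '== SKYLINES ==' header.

== SKYLINES ==
[[43,17],[45,0]]
[[43,17],[45,0]]
[[37,17],[45,0]]
[[37,17],[45,0],[47,17],[49,0]]
[[36,14],[37,17],[45,0],[47,17],[49,0]]
[[36,14],[37,17],[45,8],[47,17],[49,0]]
[[6,9],[15,0],[36,14],[37,17],[45,8],[47,17],[49,0]]
[[6,9],[15,0],[36,14],[37,17],[45,8],[47,17],[49,0]]
[[6,9],[15,0],[20,10],[29,0],[36,14],[37,17],[45,8],[47,17],[49,0]]
[[6,9],[15,0],[20,10],[29,0],[36,14],[37,17],[45,8],[47,17],[49,7],[50,0]]
[[6,9],[15,0],[20,10],[29,0],[36,14],[37,17],[45,8],[47,17],[49,7],[50,0]]
[[6,9],[15,0],[20,10],[29,0],[30,2],[36,14],[37,17],[45,8],[47,17],[49,7],[50,0]]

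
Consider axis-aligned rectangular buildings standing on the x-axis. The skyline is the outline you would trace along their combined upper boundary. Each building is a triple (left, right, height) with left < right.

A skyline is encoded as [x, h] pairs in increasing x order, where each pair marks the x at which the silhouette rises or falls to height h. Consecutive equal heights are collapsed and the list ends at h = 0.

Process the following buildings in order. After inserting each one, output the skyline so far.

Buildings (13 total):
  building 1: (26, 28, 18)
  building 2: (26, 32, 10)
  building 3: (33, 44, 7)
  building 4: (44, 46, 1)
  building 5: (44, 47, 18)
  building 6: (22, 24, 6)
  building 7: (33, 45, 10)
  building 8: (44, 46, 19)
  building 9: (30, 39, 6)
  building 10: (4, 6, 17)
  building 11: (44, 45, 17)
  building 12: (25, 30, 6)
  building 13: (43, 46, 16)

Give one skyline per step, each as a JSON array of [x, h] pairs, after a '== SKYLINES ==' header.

== SKYLINES ==
[[26,18],[28,0]]
[[26,18],[28,10],[32,0]]
[[26,18],[28,10],[32,0],[33,7],[44,0]]
[[26,18],[28,10],[32,0],[33,7],[44,1],[46,0]]
[[26,18],[28,10],[32,0],[33,7],[44,18],[47,0]]
[[22,6],[24,0],[26,18],[28,10],[32,0],[33,7],[44,18],[47,0]]
[[22,6],[24,0],[26,18],[28,10],[32,0],[33,10],[44,18],[47,0]]
[[22,6],[24,0],[26,18],[28,10],[32,0],[33,10],[44,19],[46,18],[47,0]]
[[22,6],[24,0],[26,18],[28,10],[32,6],[33,10],[44,19],[46,18],[47,0]]
[[4,17],[6,0],[22,6],[24,0],[26,18],[28,10],[32,6],[33,10],[44,19],[46,18],[47,0]]
[[4,17],[6,0],[22,6],[24,0],[26,18],[28,10],[32,6],[33,10],[44,19],[46,18],[47,0]]
[[4,17],[6,0],[22,6],[24,0],[25,6],[26,18],[28,10],[32,6],[33,10],[44,19],[46,18],[47,0]]
[[4,17],[6,0],[22,6],[24,0],[25,6],[26,18],[28,10],[32,6],[33,10],[43,16],[44,19],[46,18],[47,0]]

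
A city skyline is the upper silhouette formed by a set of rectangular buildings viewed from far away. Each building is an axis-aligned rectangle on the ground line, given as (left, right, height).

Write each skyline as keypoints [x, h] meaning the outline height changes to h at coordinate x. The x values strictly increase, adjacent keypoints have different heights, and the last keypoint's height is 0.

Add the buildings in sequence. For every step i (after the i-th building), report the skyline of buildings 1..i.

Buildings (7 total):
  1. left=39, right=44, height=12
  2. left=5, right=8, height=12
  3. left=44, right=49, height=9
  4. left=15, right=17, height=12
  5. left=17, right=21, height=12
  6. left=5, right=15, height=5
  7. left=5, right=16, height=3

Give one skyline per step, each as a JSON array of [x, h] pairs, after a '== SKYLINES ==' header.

== SKYLINES ==
[[39,12],[44,0]]
[[5,12],[8,0],[39,12],[44,0]]
[[5,12],[8,0],[39,12],[44,9],[49,0]]
[[5,12],[8,0],[15,12],[17,0],[39,12],[44,9],[49,0]]
[[5,12],[8,0],[15,12],[21,0],[39,12],[44,9],[49,0]]
[[5,12],[8,5],[15,12],[21,0],[39,12],[44,9],[49,0]]
[[5,12],[8,5],[15,12],[21,0],[39,12],[44,9],[49,0]]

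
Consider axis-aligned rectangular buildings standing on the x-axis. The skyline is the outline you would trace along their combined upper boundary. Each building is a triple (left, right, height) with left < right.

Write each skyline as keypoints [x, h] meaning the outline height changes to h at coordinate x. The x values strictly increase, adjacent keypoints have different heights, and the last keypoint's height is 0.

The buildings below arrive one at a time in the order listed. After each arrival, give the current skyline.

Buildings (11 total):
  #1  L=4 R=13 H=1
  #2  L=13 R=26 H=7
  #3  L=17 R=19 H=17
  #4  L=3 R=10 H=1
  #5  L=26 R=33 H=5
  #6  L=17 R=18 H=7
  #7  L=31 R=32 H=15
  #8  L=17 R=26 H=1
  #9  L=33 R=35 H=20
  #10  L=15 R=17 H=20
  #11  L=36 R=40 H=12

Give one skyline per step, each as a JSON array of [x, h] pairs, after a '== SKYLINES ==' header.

== SKYLINES ==
[[4,1],[13,0]]
[[4,1],[13,7],[26,0]]
[[4,1],[13,7],[17,17],[19,7],[26,0]]
[[3,1],[13,7],[17,17],[19,7],[26,0]]
[[3,1],[13,7],[17,17],[19,7],[26,5],[33,0]]
[[3,1],[13,7],[17,17],[19,7],[26,5],[33,0]]
[[3,1],[13,7],[17,17],[19,7],[26,5],[31,15],[32,5],[33,0]]
[[3,1],[13,7],[17,17],[19,7],[26,5],[31,15],[32,5],[33,0]]
[[3,1],[13,7],[17,17],[19,7],[26,5],[31,15],[32,5],[33,20],[35,0]]
[[3,1],[13,7],[15,20],[17,17],[19,7],[26,5],[31,15],[32,5],[33,20],[35,0]]
[[3,1],[13,7],[15,20],[17,17],[19,7],[26,5],[31,15],[32,5],[33,20],[35,0],[36,12],[40,0]]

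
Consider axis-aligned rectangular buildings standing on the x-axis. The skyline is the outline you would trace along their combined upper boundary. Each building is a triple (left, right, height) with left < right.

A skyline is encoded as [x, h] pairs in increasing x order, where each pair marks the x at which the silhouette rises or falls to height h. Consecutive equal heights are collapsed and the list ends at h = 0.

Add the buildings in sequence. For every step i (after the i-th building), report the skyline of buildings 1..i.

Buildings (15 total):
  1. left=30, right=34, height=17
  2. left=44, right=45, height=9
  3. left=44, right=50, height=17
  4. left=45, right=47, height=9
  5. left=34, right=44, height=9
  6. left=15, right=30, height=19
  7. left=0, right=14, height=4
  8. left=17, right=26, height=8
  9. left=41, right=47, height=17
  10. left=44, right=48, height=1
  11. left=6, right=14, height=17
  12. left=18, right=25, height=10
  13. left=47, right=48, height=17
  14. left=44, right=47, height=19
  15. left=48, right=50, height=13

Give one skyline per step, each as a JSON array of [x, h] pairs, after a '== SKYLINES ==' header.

== SKYLINES ==
[[30,17],[34,0]]
[[30,17],[34,0],[44,9],[45,0]]
[[30,17],[34,0],[44,17],[50,0]]
[[30,17],[34,0],[44,17],[50,0]]
[[30,17],[34,9],[44,17],[50,0]]
[[15,19],[30,17],[34,9],[44,17],[50,0]]
[[0,4],[14,0],[15,19],[30,17],[34,9],[44,17],[50,0]]
[[0,4],[14,0],[15,19],[30,17],[34,9],[44,17],[50,0]]
[[0,4],[14,0],[15,19],[30,17],[34,9],[41,17],[50,0]]
[[0,4],[14,0],[15,19],[30,17],[34,9],[41,17],[50,0]]
[[0,4],[6,17],[14,0],[15,19],[30,17],[34,9],[41,17],[50,0]]
[[0,4],[6,17],[14,0],[15,19],[30,17],[34,9],[41,17],[50,0]]
[[0,4],[6,17],[14,0],[15,19],[30,17],[34,9],[41,17],[50,0]]
[[0,4],[6,17],[14,0],[15,19],[30,17],[34,9],[41,17],[44,19],[47,17],[50,0]]
[[0,4],[6,17],[14,0],[15,19],[30,17],[34,9],[41,17],[44,19],[47,17],[50,0]]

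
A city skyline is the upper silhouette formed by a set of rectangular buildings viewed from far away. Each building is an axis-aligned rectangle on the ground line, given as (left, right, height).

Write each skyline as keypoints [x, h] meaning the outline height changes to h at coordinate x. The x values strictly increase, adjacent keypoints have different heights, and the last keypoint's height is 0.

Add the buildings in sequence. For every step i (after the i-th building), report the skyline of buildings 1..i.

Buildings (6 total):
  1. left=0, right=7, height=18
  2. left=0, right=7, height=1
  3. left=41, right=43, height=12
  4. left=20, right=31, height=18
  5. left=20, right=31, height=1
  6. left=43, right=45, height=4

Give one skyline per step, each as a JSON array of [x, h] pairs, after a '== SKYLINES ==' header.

== SKYLINES ==
[[0,18],[7,0]]
[[0,18],[7,0]]
[[0,18],[7,0],[41,12],[43,0]]
[[0,18],[7,0],[20,18],[31,0],[41,12],[43,0]]
[[0,18],[7,0],[20,18],[31,0],[41,12],[43,0]]
[[0,18],[7,0],[20,18],[31,0],[41,12],[43,4],[45,0]]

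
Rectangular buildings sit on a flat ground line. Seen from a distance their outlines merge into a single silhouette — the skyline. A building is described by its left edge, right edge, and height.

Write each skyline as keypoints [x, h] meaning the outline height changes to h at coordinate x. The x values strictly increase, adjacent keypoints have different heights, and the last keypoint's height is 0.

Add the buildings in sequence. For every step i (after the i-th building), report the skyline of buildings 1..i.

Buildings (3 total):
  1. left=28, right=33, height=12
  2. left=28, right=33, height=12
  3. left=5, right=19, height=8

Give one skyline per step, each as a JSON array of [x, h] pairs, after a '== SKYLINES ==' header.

== SKYLINES ==
[[28,12],[33,0]]
[[28,12],[33,0]]
[[5,8],[19,0],[28,12],[33,0]]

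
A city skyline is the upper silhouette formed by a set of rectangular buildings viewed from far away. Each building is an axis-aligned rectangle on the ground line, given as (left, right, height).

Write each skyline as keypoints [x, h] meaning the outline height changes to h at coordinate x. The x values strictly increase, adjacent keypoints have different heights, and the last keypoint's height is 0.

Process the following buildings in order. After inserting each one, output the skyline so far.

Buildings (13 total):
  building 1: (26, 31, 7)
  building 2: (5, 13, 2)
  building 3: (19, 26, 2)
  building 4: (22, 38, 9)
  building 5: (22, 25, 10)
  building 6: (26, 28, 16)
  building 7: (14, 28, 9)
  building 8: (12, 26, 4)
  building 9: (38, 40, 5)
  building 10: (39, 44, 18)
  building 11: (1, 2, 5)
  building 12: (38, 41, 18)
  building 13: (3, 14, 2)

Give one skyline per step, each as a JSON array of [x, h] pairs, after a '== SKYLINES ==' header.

== SKYLINES ==
[[26,7],[31,0]]
[[5,2],[13,0],[26,7],[31,0]]
[[5,2],[13,0],[19,2],[26,7],[31,0]]
[[5,2],[13,0],[19,2],[22,9],[38,0]]
[[5,2],[13,0],[19,2],[22,10],[25,9],[38,0]]
[[5,2],[13,0],[19,2],[22,10],[25,9],[26,16],[28,9],[38,0]]
[[5,2],[13,0],[14,9],[22,10],[25,9],[26,16],[28,9],[38,0]]
[[5,2],[12,4],[14,9],[22,10],[25,9],[26,16],[28,9],[38,0]]
[[5,2],[12,4],[14,9],[22,10],[25,9],[26,16],[28,9],[38,5],[40,0]]
[[5,2],[12,4],[14,9],[22,10],[25,9],[26,16],[28,9],[38,5],[39,18],[44,0]]
[[1,5],[2,0],[5,2],[12,4],[14,9],[22,10],[25,9],[26,16],[28,9],[38,5],[39,18],[44,0]]
[[1,5],[2,0],[5,2],[12,4],[14,9],[22,10],[25,9],[26,16],[28,9],[38,18],[44,0]]
[[1,5],[2,0],[3,2],[12,4],[14,9],[22,10],[25,9],[26,16],[28,9],[38,18],[44,0]]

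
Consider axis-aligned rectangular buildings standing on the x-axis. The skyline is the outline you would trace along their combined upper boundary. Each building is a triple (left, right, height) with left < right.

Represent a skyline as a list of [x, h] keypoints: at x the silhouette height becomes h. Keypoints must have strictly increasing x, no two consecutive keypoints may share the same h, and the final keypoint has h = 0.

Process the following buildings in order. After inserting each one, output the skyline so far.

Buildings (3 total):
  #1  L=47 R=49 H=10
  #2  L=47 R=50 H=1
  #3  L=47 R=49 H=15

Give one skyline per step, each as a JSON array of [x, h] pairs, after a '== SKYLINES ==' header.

== SKYLINES ==
[[47,10],[49,0]]
[[47,10],[49,1],[50,0]]
[[47,15],[49,1],[50,0]]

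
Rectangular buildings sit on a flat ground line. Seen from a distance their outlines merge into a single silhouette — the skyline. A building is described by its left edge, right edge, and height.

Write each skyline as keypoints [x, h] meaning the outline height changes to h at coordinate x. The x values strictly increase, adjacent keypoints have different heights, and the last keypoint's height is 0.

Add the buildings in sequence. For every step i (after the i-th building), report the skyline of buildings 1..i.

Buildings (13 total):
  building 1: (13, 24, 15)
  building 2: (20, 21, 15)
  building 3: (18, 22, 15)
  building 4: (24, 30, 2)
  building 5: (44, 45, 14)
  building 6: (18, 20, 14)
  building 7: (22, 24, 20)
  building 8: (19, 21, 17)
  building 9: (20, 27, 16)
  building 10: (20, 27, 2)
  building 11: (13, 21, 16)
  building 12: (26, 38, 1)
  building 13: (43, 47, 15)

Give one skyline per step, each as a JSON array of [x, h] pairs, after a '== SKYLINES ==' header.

== SKYLINES ==
[[13,15],[24,0]]
[[13,15],[24,0]]
[[13,15],[24,0]]
[[13,15],[24,2],[30,0]]
[[13,15],[24,2],[30,0],[44,14],[45,0]]
[[13,15],[24,2],[30,0],[44,14],[45,0]]
[[13,15],[22,20],[24,2],[30,0],[44,14],[45,0]]
[[13,15],[19,17],[21,15],[22,20],[24,2],[30,0],[44,14],[45,0]]
[[13,15],[19,17],[21,16],[22,20],[24,16],[27,2],[30,0],[44,14],[45,0]]
[[13,15],[19,17],[21,16],[22,20],[24,16],[27,2],[30,0],[44,14],[45,0]]
[[13,16],[19,17],[21,16],[22,20],[24,16],[27,2],[30,0],[44,14],[45,0]]
[[13,16],[19,17],[21,16],[22,20],[24,16],[27,2],[30,1],[38,0],[44,14],[45,0]]
[[13,16],[19,17],[21,16],[22,20],[24,16],[27,2],[30,1],[38,0],[43,15],[47,0]]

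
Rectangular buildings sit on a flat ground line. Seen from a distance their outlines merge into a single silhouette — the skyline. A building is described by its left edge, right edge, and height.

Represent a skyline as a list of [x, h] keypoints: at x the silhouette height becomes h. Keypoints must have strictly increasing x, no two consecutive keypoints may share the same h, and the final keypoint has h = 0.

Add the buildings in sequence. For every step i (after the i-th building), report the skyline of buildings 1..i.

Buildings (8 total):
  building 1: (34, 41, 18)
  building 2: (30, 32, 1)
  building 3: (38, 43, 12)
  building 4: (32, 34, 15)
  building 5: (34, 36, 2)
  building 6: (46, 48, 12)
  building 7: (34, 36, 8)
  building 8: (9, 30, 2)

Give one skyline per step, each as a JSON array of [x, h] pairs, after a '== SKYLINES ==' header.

== SKYLINES ==
[[34,18],[41,0]]
[[30,1],[32,0],[34,18],[41,0]]
[[30,1],[32,0],[34,18],[41,12],[43,0]]
[[30,1],[32,15],[34,18],[41,12],[43,0]]
[[30,1],[32,15],[34,18],[41,12],[43,0]]
[[30,1],[32,15],[34,18],[41,12],[43,0],[46,12],[48,0]]
[[30,1],[32,15],[34,18],[41,12],[43,0],[46,12],[48,0]]
[[9,2],[30,1],[32,15],[34,18],[41,12],[43,0],[46,12],[48,0]]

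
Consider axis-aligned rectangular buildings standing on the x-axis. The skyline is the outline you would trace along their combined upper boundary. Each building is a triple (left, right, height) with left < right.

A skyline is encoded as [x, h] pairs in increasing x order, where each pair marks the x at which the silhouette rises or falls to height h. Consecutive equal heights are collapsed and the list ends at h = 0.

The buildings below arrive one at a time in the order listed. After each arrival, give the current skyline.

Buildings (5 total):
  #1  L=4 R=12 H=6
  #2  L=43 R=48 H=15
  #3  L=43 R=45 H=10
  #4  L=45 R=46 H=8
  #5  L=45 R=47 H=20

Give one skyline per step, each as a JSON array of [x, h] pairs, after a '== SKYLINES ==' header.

== SKYLINES ==
[[4,6],[12,0]]
[[4,6],[12,0],[43,15],[48,0]]
[[4,6],[12,0],[43,15],[48,0]]
[[4,6],[12,0],[43,15],[48,0]]
[[4,6],[12,0],[43,15],[45,20],[47,15],[48,0]]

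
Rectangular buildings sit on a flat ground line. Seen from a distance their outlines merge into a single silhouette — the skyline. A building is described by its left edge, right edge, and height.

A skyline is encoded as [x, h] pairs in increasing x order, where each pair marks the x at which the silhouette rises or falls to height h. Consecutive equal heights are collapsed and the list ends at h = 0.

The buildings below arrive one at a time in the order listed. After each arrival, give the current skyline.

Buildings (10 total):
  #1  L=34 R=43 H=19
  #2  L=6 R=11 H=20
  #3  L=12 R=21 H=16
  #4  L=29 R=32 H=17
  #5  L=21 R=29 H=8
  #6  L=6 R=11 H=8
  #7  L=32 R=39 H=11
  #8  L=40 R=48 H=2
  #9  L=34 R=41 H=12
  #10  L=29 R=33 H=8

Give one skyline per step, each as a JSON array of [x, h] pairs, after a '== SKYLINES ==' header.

== SKYLINES ==
[[34,19],[43,0]]
[[6,20],[11,0],[34,19],[43,0]]
[[6,20],[11,0],[12,16],[21,0],[34,19],[43,0]]
[[6,20],[11,0],[12,16],[21,0],[29,17],[32,0],[34,19],[43,0]]
[[6,20],[11,0],[12,16],[21,8],[29,17],[32,0],[34,19],[43,0]]
[[6,20],[11,0],[12,16],[21,8],[29,17],[32,0],[34,19],[43,0]]
[[6,20],[11,0],[12,16],[21,8],[29,17],[32,11],[34,19],[43,0]]
[[6,20],[11,0],[12,16],[21,8],[29,17],[32,11],[34,19],[43,2],[48,0]]
[[6,20],[11,0],[12,16],[21,8],[29,17],[32,11],[34,19],[43,2],[48,0]]
[[6,20],[11,0],[12,16],[21,8],[29,17],[32,11],[34,19],[43,2],[48,0]]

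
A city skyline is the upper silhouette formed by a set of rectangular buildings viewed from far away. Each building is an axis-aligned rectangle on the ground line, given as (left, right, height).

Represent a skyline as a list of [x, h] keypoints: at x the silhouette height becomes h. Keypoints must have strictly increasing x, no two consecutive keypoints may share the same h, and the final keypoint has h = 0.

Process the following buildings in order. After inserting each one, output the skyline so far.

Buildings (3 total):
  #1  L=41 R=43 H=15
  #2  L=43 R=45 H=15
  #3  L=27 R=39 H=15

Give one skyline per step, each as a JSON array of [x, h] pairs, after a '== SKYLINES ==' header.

== SKYLINES ==
[[41,15],[43,0]]
[[41,15],[45,0]]
[[27,15],[39,0],[41,15],[45,0]]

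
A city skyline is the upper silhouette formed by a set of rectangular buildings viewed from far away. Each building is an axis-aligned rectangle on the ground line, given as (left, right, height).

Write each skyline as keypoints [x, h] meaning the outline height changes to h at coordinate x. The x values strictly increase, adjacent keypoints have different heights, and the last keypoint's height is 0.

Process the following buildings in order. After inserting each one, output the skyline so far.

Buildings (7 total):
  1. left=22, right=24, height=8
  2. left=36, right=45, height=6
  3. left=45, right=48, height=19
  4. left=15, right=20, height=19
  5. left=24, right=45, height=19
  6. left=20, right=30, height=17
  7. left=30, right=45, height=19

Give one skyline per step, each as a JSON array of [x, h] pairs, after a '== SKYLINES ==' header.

== SKYLINES ==
[[22,8],[24,0]]
[[22,8],[24,0],[36,6],[45,0]]
[[22,8],[24,0],[36,6],[45,19],[48,0]]
[[15,19],[20,0],[22,8],[24,0],[36,6],[45,19],[48,0]]
[[15,19],[20,0],[22,8],[24,19],[48,0]]
[[15,19],[20,17],[24,19],[48,0]]
[[15,19],[20,17],[24,19],[48,0]]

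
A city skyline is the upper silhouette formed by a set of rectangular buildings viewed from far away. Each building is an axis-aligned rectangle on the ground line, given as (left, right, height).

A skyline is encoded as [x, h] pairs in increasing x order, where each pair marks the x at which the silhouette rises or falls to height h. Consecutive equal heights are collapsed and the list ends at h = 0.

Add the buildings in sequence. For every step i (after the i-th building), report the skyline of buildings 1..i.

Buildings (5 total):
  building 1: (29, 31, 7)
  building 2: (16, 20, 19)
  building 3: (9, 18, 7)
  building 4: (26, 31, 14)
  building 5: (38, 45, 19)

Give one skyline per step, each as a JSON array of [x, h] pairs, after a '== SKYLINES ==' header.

== SKYLINES ==
[[29,7],[31,0]]
[[16,19],[20,0],[29,7],[31,0]]
[[9,7],[16,19],[20,0],[29,7],[31,0]]
[[9,7],[16,19],[20,0],[26,14],[31,0]]
[[9,7],[16,19],[20,0],[26,14],[31,0],[38,19],[45,0]]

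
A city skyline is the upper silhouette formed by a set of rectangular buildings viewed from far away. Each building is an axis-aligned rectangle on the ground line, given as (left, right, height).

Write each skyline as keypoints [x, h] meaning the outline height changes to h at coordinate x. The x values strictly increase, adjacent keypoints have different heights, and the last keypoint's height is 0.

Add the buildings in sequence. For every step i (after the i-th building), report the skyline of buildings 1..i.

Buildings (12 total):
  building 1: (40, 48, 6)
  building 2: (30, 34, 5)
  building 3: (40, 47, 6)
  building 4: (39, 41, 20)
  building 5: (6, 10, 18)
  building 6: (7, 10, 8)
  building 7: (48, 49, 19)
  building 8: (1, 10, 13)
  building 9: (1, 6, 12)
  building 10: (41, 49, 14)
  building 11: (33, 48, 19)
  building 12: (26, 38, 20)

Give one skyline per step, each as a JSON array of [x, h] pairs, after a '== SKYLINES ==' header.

== SKYLINES ==
[[40,6],[48,0]]
[[30,5],[34,0],[40,6],[48,0]]
[[30,5],[34,0],[40,6],[48,0]]
[[30,5],[34,0],[39,20],[41,6],[48,0]]
[[6,18],[10,0],[30,5],[34,0],[39,20],[41,6],[48,0]]
[[6,18],[10,0],[30,5],[34,0],[39,20],[41,6],[48,0]]
[[6,18],[10,0],[30,5],[34,0],[39,20],[41,6],[48,19],[49,0]]
[[1,13],[6,18],[10,0],[30,5],[34,0],[39,20],[41,6],[48,19],[49,0]]
[[1,13],[6,18],[10,0],[30,5],[34,0],[39,20],[41,6],[48,19],[49,0]]
[[1,13],[6,18],[10,0],[30,5],[34,0],[39,20],[41,14],[48,19],[49,0]]
[[1,13],[6,18],[10,0],[30,5],[33,19],[39,20],[41,19],[49,0]]
[[1,13],[6,18],[10,0],[26,20],[38,19],[39,20],[41,19],[49,0]]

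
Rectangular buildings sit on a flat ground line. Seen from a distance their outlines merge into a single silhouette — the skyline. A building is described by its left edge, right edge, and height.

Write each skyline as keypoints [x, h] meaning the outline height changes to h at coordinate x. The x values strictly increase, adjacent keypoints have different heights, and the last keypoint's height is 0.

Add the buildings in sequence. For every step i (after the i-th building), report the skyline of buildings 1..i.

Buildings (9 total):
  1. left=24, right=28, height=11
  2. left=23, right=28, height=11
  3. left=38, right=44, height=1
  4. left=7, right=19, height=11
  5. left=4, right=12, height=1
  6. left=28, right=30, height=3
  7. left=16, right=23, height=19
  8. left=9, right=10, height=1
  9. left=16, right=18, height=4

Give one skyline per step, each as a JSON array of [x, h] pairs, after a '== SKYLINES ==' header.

== SKYLINES ==
[[24,11],[28,0]]
[[23,11],[28,0]]
[[23,11],[28,0],[38,1],[44,0]]
[[7,11],[19,0],[23,11],[28,0],[38,1],[44,0]]
[[4,1],[7,11],[19,0],[23,11],[28,0],[38,1],[44,0]]
[[4,1],[7,11],[19,0],[23,11],[28,3],[30,0],[38,1],[44,0]]
[[4,1],[7,11],[16,19],[23,11],[28,3],[30,0],[38,1],[44,0]]
[[4,1],[7,11],[16,19],[23,11],[28,3],[30,0],[38,1],[44,0]]
[[4,1],[7,11],[16,19],[23,11],[28,3],[30,0],[38,1],[44,0]]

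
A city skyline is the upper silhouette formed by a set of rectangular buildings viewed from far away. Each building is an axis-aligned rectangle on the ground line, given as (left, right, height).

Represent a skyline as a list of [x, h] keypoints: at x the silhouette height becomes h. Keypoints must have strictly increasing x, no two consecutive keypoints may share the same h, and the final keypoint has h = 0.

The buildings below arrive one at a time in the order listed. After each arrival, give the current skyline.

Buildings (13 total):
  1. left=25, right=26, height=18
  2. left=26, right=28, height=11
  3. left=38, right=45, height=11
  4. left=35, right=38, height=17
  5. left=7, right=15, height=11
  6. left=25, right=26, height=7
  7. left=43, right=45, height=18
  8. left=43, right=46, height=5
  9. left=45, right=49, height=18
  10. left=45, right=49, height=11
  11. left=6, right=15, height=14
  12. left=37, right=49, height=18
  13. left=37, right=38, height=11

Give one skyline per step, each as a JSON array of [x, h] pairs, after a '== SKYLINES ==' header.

== SKYLINES ==
[[25,18],[26,0]]
[[25,18],[26,11],[28,0]]
[[25,18],[26,11],[28,0],[38,11],[45,0]]
[[25,18],[26,11],[28,0],[35,17],[38,11],[45,0]]
[[7,11],[15,0],[25,18],[26,11],[28,0],[35,17],[38,11],[45,0]]
[[7,11],[15,0],[25,18],[26,11],[28,0],[35,17],[38,11],[45,0]]
[[7,11],[15,0],[25,18],[26,11],[28,0],[35,17],[38,11],[43,18],[45,0]]
[[7,11],[15,0],[25,18],[26,11],[28,0],[35,17],[38,11],[43,18],[45,5],[46,0]]
[[7,11],[15,0],[25,18],[26,11],[28,0],[35,17],[38,11],[43,18],[49,0]]
[[7,11],[15,0],[25,18],[26,11],[28,0],[35,17],[38,11],[43,18],[49,0]]
[[6,14],[15,0],[25,18],[26,11],[28,0],[35,17],[38,11],[43,18],[49,0]]
[[6,14],[15,0],[25,18],[26,11],[28,0],[35,17],[37,18],[49,0]]
[[6,14],[15,0],[25,18],[26,11],[28,0],[35,17],[37,18],[49,0]]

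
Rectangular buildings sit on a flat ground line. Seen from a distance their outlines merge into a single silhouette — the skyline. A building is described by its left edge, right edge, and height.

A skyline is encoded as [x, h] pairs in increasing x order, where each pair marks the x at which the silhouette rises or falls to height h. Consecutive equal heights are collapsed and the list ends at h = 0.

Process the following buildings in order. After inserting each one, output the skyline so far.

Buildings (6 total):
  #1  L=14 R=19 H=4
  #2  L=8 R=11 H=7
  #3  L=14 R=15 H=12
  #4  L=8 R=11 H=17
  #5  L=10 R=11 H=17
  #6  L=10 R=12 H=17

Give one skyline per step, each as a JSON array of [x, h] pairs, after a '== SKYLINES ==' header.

== SKYLINES ==
[[14,4],[19,0]]
[[8,7],[11,0],[14,4],[19,0]]
[[8,7],[11,0],[14,12],[15,4],[19,0]]
[[8,17],[11,0],[14,12],[15,4],[19,0]]
[[8,17],[11,0],[14,12],[15,4],[19,0]]
[[8,17],[12,0],[14,12],[15,4],[19,0]]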